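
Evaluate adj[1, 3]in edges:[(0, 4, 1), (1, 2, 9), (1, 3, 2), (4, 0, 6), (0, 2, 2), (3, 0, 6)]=2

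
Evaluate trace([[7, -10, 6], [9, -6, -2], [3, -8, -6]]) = diagonal: 7 + (-6) + (-6)
= -5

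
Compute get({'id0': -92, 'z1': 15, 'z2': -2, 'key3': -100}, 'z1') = 15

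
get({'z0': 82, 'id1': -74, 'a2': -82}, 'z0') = 82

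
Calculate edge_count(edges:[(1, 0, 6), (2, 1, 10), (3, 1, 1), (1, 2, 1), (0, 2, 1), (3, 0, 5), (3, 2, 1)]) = 7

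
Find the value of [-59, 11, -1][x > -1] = keep x where x > -1: -59✗, 11✓, -1✗
= [11]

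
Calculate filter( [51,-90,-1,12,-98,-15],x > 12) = [51]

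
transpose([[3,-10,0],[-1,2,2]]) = [[3, -1], [-10, 2], [0, 2]]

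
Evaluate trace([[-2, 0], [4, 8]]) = 6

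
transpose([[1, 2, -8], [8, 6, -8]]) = [[1, 8], [2, 6], [-8, -8]]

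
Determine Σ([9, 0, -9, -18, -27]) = 9 + 0 + (-9) + (-18) + (-27)
= -45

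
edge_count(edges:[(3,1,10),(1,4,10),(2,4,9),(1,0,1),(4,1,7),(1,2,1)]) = 6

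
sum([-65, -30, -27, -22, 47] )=(-65) + (-30) + (-27) + (-22) + 47
= -97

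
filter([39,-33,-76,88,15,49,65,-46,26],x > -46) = keep x where x > -46: 39✓, -33✓, -76✗, 88✓, 15✓, 49✓, 65✓, -46✗, 26✓
= [39, -33, 88, 15, 49, 65, 26]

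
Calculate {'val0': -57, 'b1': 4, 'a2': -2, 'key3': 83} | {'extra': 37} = {'val0': -57, 'b1': 4, 'a2': -2, 'key3': 83, 'extra': 37}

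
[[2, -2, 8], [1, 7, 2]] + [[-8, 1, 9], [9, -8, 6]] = [[-6, -1, 17], [10, -1, 8]]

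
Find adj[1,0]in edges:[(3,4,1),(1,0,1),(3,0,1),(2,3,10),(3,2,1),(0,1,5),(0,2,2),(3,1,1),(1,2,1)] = 1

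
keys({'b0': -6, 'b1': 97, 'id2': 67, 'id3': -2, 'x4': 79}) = ['b0', 'b1', 'id2', 'id3', 'x4']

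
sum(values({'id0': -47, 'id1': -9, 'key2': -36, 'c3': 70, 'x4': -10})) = (-47) + (-9) + (-36) + 70 + (-10)
= -32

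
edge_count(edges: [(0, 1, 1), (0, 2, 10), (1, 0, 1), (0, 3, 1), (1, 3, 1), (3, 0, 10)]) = 6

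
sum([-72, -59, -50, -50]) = (-72) + (-59) + (-50) + (-50)
= -231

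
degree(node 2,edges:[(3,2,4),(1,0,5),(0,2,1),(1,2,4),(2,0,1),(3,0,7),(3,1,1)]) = 4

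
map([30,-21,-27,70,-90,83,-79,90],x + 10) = [40, -11, -17, 80, -80, 93, -69, 100]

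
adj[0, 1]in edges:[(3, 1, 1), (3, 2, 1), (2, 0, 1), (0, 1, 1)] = 1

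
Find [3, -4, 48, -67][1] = -4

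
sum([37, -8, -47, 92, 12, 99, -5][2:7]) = 151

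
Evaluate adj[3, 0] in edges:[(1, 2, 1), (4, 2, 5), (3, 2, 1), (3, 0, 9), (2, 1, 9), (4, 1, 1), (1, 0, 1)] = 9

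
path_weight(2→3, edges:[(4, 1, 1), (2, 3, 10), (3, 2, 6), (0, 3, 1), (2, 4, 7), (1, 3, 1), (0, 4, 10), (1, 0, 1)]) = 10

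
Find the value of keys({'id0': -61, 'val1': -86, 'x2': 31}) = ['id0', 'val1', 'x2']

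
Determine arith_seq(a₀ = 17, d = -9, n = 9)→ [17, 8, -1, -10, -19, -28, -37, -46, -55]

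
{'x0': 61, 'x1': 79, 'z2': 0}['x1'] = 79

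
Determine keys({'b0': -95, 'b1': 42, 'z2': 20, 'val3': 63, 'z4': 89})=['b0', 'b1', 'z2', 'val3', 'z4']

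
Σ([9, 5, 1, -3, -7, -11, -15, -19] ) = -40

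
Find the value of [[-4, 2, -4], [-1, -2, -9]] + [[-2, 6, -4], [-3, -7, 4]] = [[-6, 8, -8], [-4, -9, -5]]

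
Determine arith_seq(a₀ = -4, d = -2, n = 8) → a_0 = -4 + 0*-2 = -4
a_1 = -4 + 1*-2 = -6
a_2 = -4 + 2*-2 = -8
...
= [-4, -6, -8, -10, -12, -14, -16, -18]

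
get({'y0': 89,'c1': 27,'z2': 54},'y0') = 89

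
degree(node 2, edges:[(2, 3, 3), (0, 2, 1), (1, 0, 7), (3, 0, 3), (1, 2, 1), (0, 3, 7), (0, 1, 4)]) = incident: (2,3), (0,2), (1,2)
= 3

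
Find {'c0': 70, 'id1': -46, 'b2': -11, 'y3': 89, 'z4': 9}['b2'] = -11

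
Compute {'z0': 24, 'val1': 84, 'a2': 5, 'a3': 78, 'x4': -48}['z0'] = 24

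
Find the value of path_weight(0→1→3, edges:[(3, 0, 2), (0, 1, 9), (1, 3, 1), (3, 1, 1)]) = 10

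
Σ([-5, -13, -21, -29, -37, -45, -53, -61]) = (-5) + (-13) + (-21) + (-29) + (-37) + (-45) + (-53) + (-61)
= -264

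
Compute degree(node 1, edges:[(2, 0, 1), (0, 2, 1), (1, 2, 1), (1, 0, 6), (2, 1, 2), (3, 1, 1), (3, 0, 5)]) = incident: (1,2), (1,0), (2,1), (3,1)
= 4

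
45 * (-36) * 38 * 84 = -5171040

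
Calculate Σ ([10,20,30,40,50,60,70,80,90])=450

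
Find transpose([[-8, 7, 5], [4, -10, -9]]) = [[-8, 4], [7, -10], [5, -9]]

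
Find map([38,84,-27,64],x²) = (38)²=1444, (84)²=7056, (-27)²=729, (64)²=4096
= [1444, 7056, 729, 4096]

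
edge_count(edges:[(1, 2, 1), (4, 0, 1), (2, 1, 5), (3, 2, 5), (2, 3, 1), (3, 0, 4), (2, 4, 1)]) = 7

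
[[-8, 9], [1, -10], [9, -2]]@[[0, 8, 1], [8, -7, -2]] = [[72, -127, -26], [-80, 78, 21], [-16, 86, 13]]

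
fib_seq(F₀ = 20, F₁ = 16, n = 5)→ F_2 = F_1 + F_0 = 36
F_3 = F_2 + F_1 = 52
F_4 = F_3 + F_2 = 88
= [20, 16, 36, 52, 88]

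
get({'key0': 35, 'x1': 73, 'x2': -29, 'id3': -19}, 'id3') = -19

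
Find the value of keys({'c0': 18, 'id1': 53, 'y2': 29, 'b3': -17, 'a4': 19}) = ['c0', 'id1', 'y2', 'b3', 'a4']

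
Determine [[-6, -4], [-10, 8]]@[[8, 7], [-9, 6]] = [[-12, -66], [-152, -22]]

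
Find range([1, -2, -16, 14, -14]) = 30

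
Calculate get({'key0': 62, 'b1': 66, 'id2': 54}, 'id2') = 54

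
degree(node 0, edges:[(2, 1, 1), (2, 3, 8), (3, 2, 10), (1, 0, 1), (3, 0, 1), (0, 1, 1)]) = incident: (1,0), (3,0), (0,1)
= 3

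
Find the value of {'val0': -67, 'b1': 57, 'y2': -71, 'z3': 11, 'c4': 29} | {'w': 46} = {'val0': -67, 'b1': 57, 'y2': -71, 'z3': 11, 'c4': 29, 'w': 46}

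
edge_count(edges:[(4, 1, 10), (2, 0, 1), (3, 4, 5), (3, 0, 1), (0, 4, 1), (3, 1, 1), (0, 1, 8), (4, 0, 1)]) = 8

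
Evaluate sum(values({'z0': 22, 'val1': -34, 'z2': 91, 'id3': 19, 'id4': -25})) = 73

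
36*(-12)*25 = -10800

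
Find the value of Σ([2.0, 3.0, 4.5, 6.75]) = 16.25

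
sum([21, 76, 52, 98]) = 247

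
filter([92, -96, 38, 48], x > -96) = keep x where x > -96: 92✓, -96✗, 38✓, 48✓
= [92, 38, 48]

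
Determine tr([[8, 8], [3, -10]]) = diagonal: 8 + (-10)
= -2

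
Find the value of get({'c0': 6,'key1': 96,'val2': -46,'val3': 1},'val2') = -46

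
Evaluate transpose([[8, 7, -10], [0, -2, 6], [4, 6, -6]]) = [[8, 0, 4], [7, -2, 6], [-10, 6, -6]]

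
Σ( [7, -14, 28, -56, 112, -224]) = -147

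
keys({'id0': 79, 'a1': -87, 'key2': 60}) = ['id0', 'a1', 'key2']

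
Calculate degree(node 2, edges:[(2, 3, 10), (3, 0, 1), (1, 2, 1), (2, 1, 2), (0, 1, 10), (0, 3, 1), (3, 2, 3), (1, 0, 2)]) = incident: (2,3), (1,2), (2,1), (3,2)
= 4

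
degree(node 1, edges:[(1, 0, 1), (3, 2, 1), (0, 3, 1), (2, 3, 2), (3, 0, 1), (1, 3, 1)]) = incident: (1,0), (1,3)
= 2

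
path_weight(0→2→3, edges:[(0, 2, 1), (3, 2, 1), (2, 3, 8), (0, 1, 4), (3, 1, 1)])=9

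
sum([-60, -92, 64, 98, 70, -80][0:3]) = slice → [-60, -92, 64]
(-60) + (-92) + 64
= -88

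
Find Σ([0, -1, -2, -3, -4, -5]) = -15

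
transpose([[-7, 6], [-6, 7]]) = [[-7, -6], [6, 7]]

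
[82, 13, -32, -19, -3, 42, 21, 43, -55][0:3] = [82, 13, -32]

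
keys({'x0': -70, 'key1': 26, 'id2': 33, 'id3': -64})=['x0', 'key1', 'id2', 'id3']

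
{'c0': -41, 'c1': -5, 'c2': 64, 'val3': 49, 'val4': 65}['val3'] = 49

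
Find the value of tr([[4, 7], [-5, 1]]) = diagonal: 4 + 1
= 5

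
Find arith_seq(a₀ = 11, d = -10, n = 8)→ a_0 = 11 + 0*-10 = 11
a_1 = 11 + 1*-10 = 1
a_2 = 11 + 2*-10 = -9
...
= [11, 1, -9, -19, -29, -39, -49, -59]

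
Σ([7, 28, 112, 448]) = 595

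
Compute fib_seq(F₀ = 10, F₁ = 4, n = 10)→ F_2 = F_1 + F_0 = 14
F_3 = F_2 + F_1 = 18
F_4 = F_3 + F_2 = 32
...
= [10, 4, 14, 18, 32, 50, 82, 132, 214, 346]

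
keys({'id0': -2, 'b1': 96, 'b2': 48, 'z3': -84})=['id0', 'b1', 'b2', 'z3']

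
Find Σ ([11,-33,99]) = 77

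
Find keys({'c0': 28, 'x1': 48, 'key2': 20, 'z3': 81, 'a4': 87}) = ['c0', 'x1', 'key2', 'z3', 'a4']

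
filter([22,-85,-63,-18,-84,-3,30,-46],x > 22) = keep x where x > 22: 22✗, -85✗, -63✗, -18✗, -84✗, -3✗, 30✓, -46✗
= [30]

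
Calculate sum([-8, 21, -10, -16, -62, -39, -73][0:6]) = slice → [-8, 21, -10, -16, -62, -39]
(-8) + 21 + (-10) + (-16) + (-62) + (-39)
= -114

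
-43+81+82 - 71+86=135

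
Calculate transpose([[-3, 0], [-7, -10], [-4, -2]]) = [[-3, -7, -4], [0, -10, -2]]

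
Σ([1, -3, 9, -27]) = 1 + -3 + 9 + -27
= -20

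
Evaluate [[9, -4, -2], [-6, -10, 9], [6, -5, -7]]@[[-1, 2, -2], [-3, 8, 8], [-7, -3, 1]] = C[0][0] = (9)*(-1) + (-4)*(-3) + (-2)*(-7) = 17
C[0][1] = (9)*(2) + (-4)*(8) + (-2)*(-3) = -8
C[0][2] = (9)*(-2) + (-4)*(8) + (-2)*(1) = -52
C[1][0] = (-6)*(-1) + (-10)*(-3) + (9)*(-7) = -27
C[1][1] = (-6)*(2) + (-10)*(8) + (9)*(-3) = -119
C[1][2] = (-6)*(-2) + (-10)*(8) + (9)*(1) = -59
... (3 more cells)
= [[17, -8, -52], [-27, -119, -59], [58, -7, -59]]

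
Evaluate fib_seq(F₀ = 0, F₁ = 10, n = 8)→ F_2 = F_1 + F_0 = 10
F_3 = F_2 + F_1 = 20
F_4 = F_3 + F_2 = 30
...
= [0, 10, 10, 20, 30, 50, 80, 130]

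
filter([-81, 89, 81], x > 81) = keep x where x > 81: -81✗, 89✓, 81✗
= [89]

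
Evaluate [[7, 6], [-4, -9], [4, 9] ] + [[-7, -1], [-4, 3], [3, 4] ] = [[0, 5], [-8, -6], [7, 13]]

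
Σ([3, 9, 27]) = 3 + 9 + 27
= 39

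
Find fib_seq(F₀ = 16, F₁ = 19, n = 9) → [16, 19, 35, 54, 89, 143, 232, 375, 607]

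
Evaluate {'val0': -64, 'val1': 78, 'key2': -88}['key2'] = -88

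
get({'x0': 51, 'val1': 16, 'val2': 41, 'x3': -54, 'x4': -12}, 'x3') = -54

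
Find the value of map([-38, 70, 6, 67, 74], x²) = (-38)²=1444, (70)²=4900, (6)²=36, (67)²=4489, (74)²=5476
= [1444, 4900, 36, 4489, 5476]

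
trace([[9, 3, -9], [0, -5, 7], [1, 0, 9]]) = 13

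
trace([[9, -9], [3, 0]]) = diagonal: 9 + 0
= 9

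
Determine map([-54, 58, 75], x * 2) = [-108, 116, 150]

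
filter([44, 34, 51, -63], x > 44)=keep x where x > 44: 44✗, 34✗, 51✓, -63✗
= [51]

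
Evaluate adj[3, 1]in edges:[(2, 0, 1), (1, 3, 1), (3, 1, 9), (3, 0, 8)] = 9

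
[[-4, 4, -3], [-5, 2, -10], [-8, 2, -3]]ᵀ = [[-4, -5, -8], [4, 2, 2], [-3, -10, -3]]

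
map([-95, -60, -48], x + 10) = -95+10=-85, -60+10=-50, -48+10=-38
= [-85, -50, -38]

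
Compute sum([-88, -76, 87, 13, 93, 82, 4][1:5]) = 117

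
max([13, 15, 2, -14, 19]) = 19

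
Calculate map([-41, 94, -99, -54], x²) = [1681, 8836, 9801, 2916]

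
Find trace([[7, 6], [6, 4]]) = diagonal: 7 + 4
= 11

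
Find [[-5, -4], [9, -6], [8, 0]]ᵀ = [[-5, 9, 8], [-4, -6, 0]]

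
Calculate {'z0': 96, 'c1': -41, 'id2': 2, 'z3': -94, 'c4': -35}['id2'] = 2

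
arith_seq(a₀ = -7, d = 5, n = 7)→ a_0 = -7 + 0*5 = -7
a_1 = -7 + 1*5 = -2
a_2 = -7 + 2*5 = 3
...
= [-7, -2, 3, 8, 13, 18, 23]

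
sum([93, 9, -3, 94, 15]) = 208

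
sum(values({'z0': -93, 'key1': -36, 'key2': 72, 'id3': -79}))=-136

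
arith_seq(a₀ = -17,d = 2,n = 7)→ a_0 = -17 + 0*2 = -17
a_1 = -17 + 1*2 = -15
a_2 = -17 + 2*2 = -13
...
= [-17, -15, -13, -11, -9, -7, -5]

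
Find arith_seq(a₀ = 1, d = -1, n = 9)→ [1, 0, -1, -2, -3, -4, -5, -6, -7]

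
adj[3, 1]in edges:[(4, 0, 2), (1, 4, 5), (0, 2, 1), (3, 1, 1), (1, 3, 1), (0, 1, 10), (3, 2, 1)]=1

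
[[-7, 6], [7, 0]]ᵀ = [[-7, 7], [6, 0]]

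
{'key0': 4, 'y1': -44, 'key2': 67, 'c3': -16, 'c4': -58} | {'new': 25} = {'key0': 4, 'y1': -44, 'key2': 67, 'c3': -16, 'c4': -58, 'new': 25}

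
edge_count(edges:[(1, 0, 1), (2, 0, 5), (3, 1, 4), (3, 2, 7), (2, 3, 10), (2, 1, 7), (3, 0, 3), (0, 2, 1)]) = 8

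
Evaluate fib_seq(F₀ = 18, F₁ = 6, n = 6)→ F_2 = F_1 + F_0 = 24
F_3 = F_2 + F_1 = 30
F_4 = F_3 + F_2 = 54
...
= [18, 6, 24, 30, 54, 84]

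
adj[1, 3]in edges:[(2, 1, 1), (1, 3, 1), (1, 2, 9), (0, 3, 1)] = 1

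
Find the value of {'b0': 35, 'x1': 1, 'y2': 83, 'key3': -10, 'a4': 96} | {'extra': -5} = {'b0': 35, 'x1': 1, 'y2': 83, 'key3': -10, 'a4': 96, 'extra': -5}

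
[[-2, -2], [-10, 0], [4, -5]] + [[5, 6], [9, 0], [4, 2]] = [[3, 4], [-1, 0], [8, -3]]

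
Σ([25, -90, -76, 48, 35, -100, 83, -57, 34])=-98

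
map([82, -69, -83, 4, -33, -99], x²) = (82)²=6724, (-69)²=4761, (-83)²=6889, (4)²=16, (-33)²=1089, (-99)²=9801
= [6724, 4761, 6889, 16, 1089, 9801]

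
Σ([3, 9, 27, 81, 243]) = 363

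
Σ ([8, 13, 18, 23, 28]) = 8 + 13 + 18 + 23 + 28
= 90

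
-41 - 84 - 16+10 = -131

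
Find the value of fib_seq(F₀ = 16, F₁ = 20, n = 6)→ [16, 20, 36, 56, 92, 148]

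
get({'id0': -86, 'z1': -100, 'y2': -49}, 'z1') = -100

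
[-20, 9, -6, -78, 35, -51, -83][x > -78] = [-20, 9, -6, 35, -51]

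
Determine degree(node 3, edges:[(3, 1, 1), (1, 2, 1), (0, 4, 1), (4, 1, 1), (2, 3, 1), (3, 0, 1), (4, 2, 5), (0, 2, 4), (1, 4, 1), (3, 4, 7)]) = incident: (3,1), (2,3), (3,0), (3,4)
= 4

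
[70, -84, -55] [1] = -84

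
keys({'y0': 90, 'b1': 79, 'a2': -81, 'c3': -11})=['y0', 'b1', 'a2', 'c3']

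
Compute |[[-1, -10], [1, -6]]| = 16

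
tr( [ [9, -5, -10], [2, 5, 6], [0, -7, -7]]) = 7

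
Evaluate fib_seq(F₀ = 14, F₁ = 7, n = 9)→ [14, 7, 21, 28, 49, 77, 126, 203, 329]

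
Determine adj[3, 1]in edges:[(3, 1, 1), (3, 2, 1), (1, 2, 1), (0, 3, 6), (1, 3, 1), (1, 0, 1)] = 1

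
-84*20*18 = -30240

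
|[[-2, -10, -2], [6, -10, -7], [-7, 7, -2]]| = -692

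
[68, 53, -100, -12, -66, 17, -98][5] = 17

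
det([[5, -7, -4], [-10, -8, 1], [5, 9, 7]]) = (1)*(5)*det([[-8, 1], [9, 7]]) + (-1)*(-7)*det([[-10, 1], [5, 7]]) + (1)*(-4)*det([[-10, -8], [5, 9]])
= -325 + -525 + 200
= -650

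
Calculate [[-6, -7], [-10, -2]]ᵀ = [[-6, -10], [-7, -2]]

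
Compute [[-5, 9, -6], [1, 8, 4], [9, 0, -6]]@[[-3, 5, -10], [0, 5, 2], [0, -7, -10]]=[[15, 62, 128], [-3, 17, -34], [-27, 87, -30]]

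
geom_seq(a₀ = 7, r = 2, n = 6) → a_0 = 7*2^0 = 7
a_1 = 7*2^1 = 14
a_2 = 7*2^2 = 28
...
= [7, 14, 28, 56, 112, 224]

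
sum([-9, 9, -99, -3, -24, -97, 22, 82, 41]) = (-9) + 9 + (-99) + (-3) + (-24) + (-97) + 22 + 82 + 41
= -78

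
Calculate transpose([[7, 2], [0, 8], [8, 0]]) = [[7, 0, 8], [2, 8, 0]]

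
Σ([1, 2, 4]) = 1 + 2 + 4
= 7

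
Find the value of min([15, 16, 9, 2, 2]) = 2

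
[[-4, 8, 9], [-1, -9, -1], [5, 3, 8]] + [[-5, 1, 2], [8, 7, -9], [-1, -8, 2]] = [[-9, 9, 11], [7, -2, -10], [4, -5, 10]]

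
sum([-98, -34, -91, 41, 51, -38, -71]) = -240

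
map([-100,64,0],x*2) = -100*2=-200, 64*2=128, 0*2=0
= [-200, 128, 0]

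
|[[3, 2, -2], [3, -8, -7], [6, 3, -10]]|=165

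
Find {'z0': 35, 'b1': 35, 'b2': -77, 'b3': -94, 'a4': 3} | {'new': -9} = {'z0': 35, 'b1': 35, 'b2': -77, 'b3': -94, 'a4': 3, 'new': -9}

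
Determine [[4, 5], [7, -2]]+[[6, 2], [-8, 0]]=[[10, 7], [-1, -2]]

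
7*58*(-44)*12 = -214368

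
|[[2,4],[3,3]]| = -6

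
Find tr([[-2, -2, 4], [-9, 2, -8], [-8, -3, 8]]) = 8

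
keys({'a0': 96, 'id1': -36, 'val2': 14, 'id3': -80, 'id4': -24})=['a0', 'id1', 'val2', 'id3', 'id4']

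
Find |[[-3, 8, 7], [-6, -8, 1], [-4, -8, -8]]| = -520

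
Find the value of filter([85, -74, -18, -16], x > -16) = keep x where x > -16: 85✓, -74✗, -18✗, -16✗
= [85]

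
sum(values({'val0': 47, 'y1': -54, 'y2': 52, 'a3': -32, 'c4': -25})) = 47 + (-54) + 52 + (-32) + (-25)
= -12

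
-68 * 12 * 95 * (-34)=2635680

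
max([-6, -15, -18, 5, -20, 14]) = 14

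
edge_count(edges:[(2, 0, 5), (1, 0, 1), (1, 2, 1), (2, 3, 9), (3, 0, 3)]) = 5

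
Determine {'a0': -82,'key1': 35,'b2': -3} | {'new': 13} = {'a0': -82, 'key1': 35, 'b2': -3, 'new': 13}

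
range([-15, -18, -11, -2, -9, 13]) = 31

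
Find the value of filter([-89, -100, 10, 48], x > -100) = [-89, 10, 48]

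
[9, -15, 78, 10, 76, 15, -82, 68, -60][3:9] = [10, 76, 15, -82, 68, -60]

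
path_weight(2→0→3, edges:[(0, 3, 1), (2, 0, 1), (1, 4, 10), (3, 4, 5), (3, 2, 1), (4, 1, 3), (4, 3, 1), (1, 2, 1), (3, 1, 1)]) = w(2→0)=1 + w(0→3)=1
= 2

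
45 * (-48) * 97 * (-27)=5657040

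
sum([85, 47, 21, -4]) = 85 + 47 + 21 + (-4)
= 149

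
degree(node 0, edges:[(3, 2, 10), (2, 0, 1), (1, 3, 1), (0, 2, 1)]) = 2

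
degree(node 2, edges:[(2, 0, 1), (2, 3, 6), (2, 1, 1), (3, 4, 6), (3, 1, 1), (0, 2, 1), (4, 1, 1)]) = 4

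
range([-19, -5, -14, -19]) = 14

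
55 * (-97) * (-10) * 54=2880900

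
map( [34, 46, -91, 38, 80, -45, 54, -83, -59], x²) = (34)²=1156, (46)²=2116, (-91)²=8281, (38)²=1444, (80)²=6400, (-45)²=2025, (54)²=2916, (-83)²=6889, (-59)²=3481
= [1156, 2116, 8281, 1444, 6400, 2025, 2916, 6889, 3481]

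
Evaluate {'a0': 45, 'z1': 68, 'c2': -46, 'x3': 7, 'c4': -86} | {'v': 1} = {'a0': 45, 'z1': 68, 'c2': -46, 'x3': 7, 'c4': -86, 'v': 1}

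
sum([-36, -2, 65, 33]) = (-36) + (-2) + 65 + 33
= 60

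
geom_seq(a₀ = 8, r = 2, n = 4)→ [8, 16, 32, 64]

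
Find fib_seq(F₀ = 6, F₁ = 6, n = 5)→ [6, 6, 12, 18, 30]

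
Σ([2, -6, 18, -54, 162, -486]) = -364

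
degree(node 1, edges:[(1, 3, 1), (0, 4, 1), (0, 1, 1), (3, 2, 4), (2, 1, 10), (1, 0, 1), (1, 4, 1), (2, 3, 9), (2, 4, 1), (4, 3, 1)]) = 5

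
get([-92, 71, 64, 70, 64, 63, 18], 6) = 18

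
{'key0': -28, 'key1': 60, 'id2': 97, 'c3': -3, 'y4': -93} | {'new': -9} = {'key0': -28, 'key1': 60, 'id2': 97, 'c3': -3, 'y4': -93, 'new': -9}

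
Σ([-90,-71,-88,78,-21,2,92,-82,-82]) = -262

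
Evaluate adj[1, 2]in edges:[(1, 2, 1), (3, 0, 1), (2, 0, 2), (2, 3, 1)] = 1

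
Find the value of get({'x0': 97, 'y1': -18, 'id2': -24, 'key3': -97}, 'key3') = -97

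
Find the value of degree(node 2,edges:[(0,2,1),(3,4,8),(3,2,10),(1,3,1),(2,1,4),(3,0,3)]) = 3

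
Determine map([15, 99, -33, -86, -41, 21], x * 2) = 15*2=30, 99*2=198, -33*2=-66, -86*2=-172, -41*2=-82, 21*2=42
= [30, 198, -66, -172, -82, 42]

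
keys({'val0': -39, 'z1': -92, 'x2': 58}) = ['val0', 'z1', 'x2']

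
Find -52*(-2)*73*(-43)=-326456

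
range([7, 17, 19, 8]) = 12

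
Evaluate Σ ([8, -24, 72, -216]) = 8 + -24 + 72 + -216
= -160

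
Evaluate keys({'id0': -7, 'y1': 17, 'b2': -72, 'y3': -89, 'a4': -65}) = ['id0', 'y1', 'b2', 'y3', 'a4']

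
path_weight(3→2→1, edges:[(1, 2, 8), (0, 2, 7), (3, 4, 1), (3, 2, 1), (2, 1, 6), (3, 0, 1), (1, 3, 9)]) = 7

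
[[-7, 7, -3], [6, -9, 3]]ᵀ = [[-7, 6], [7, -9], [-3, 3]]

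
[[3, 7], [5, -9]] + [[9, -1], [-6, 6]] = [[12, 6], [-1, -3]]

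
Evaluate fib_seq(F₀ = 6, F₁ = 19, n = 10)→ F_2 = F_1 + F_0 = 25
F_3 = F_2 + F_1 = 44
F_4 = F_3 + F_2 = 69
...
= [6, 19, 25, 44, 69, 113, 182, 295, 477, 772]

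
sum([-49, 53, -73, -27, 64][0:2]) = 4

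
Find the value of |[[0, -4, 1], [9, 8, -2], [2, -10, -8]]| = (1)*(0)*det([[8, -2], [-10, -8]]) + (-1)*(-4)*det([[9, -2], [2, -8]]) + (1)*(1)*det([[9, 8], [2, -10]])
= 0 + -272 + -106
= -378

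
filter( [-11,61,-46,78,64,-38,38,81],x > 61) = keep x where x > 61: -11✗, 61✗, -46✗, 78✓, 64✓, -38✗, 38✗, 81✓
= [78, 64, 81]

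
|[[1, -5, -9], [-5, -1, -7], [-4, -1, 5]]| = -286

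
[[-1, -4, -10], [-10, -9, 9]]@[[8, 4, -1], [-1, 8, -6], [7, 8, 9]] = C[0][0] = (-1)*(8) + (-4)*(-1) + (-10)*(7) = -74
C[0][1] = (-1)*(4) + (-4)*(8) + (-10)*(8) = -116
C[0][2] = (-1)*(-1) + (-4)*(-6) + (-10)*(9) = -65
C[1][0] = (-10)*(8) + (-9)*(-1) + (9)*(7) = -8
C[1][1] = (-10)*(4) + (-9)*(8) + (9)*(8) = -40
C[1][2] = (-10)*(-1) + (-9)*(-6) + (9)*(9) = 145
= [[-74, -116, -65], [-8, -40, 145]]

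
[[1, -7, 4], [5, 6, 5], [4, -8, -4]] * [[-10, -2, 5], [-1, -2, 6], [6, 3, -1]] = [[21, 24, -41], [-26, -7, 56], [-56, -4, -24]]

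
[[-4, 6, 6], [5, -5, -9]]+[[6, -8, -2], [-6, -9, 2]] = [[2, -2, 4], [-1, -14, -7]]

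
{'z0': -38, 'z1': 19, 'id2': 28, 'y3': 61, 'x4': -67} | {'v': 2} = {'z0': -38, 'z1': 19, 'id2': 28, 'y3': 61, 'x4': -67, 'v': 2}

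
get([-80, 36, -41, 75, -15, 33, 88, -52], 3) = 75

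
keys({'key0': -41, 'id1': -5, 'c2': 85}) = ['key0', 'id1', 'c2']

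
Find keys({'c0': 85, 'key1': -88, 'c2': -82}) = ['c0', 'key1', 'c2']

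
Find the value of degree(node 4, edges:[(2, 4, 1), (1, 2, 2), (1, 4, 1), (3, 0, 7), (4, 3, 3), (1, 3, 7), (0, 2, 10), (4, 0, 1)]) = incident: (2,4), (1,4), (4,3), (4,0)
= 4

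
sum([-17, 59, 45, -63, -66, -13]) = -55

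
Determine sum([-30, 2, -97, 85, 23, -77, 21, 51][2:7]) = slice → [-97, 85, 23, -77, 21]
(-97) + 85 + 23 + (-77) + 21
= -45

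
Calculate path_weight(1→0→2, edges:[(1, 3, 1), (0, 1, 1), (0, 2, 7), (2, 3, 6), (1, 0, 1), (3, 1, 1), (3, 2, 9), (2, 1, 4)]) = w(1→0)=1 + w(0→2)=7
= 8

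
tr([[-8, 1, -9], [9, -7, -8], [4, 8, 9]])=diagonal: (-8) + (-7) + 9
= -6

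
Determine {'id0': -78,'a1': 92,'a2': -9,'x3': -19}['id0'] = -78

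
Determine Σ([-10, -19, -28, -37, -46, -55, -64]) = -259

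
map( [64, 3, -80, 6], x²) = (64)²=4096, (3)²=9, (-80)²=6400, (6)²=36
= [4096, 9, 6400, 36]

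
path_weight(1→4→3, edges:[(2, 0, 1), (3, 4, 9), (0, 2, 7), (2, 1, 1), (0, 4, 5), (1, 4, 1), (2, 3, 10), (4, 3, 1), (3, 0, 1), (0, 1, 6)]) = 2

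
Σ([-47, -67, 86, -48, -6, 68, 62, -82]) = -34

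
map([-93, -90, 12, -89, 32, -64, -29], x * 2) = [-186, -180, 24, -178, 64, -128, -58]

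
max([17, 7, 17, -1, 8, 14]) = 17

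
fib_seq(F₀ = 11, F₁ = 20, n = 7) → [11, 20, 31, 51, 82, 133, 215]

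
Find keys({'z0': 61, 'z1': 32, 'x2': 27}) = ['z0', 'z1', 'x2']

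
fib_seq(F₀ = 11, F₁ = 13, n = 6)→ [11, 13, 24, 37, 61, 98]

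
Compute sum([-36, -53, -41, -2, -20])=(-36) + (-53) + (-41) + (-2) + (-20)
= -152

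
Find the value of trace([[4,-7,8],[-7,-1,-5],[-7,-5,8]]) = 11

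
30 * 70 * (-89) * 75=-14017500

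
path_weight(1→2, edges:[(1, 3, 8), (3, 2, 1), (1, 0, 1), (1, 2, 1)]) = 1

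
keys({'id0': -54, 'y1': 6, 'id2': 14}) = ['id0', 'y1', 'id2']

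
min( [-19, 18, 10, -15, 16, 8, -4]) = -19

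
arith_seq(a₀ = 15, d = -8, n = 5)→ [15, 7, -1, -9, -17]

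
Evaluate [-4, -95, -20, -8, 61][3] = -8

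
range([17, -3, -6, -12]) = 29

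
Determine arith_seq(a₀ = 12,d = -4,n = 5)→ a_0 = 12 + 0*-4 = 12
a_1 = 12 + 1*-4 = 8
a_2 = 12 + 2*-4 = 4
...
= [12, 8, 4, 0, -4]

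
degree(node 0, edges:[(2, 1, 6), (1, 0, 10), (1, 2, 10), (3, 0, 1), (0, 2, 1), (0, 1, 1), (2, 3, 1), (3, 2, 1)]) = 4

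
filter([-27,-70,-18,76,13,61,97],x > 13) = keep x where x > 13: -27✗, -70✗, -18✗, 76✓, 13✗, 61✓, 97✓
= [76, 61, 97]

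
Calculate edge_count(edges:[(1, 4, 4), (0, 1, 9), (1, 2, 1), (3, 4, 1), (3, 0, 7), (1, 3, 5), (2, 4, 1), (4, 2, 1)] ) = 8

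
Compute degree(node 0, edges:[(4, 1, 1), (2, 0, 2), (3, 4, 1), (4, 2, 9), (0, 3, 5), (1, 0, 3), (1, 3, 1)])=incident: (2,0), (0,3), (1,0)
= 3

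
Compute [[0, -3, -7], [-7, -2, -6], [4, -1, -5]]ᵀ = [[0, -7, 4], [-3, -2, -1], [-7, -6, -5]]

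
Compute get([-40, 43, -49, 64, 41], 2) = -49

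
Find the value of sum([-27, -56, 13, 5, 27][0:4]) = -65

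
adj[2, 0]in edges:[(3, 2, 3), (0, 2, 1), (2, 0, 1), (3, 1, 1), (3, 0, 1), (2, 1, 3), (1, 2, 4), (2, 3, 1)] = 1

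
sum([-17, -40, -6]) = -63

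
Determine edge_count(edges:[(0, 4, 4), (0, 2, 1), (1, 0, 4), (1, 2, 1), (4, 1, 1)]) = 5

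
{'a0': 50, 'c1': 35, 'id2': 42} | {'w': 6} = {'a0': 50, 'c1': 35, 'id2': 42, 'w': 6}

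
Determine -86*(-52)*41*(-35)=-6417320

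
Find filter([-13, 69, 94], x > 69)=[94]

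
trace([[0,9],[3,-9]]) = diagonal: 0 + (-9)
= -9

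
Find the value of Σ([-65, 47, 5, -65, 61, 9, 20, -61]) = -49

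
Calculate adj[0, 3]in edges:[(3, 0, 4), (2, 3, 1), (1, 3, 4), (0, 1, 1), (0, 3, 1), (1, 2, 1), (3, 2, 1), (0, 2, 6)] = 1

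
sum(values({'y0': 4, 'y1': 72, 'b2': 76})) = 152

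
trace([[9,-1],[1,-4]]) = 5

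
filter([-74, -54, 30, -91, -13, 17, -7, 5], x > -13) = keep x where x > -13: -74✗, -54✗, 30✓, -91✗, -13✗, 17✓, -7✓, 5✓
= [30, 17, -7, 5]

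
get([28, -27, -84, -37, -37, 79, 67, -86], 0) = 28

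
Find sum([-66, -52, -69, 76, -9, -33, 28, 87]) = (-66) + (-52) + (-69) + 76 + (-9) + (-33) + 28 + 87
= -38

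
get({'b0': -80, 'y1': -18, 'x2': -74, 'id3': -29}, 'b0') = -80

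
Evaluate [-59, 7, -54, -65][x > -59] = keep x where x > -59: -59✗, 7✓, -54✓, -65✗
= [7, -54]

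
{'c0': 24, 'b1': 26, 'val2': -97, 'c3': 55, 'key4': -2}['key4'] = -2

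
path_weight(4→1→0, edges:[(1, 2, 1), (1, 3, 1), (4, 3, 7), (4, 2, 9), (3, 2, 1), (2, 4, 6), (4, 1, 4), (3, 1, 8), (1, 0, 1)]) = w(4→1)=4 + w(1→0)=1
= 5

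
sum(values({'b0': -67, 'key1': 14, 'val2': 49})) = -4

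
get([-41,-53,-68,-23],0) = -41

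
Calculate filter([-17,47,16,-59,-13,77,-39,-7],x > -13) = [47, 16, 77, -7]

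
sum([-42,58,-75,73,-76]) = (-42) + 58 + (-75) + 73 + (-76)
= -62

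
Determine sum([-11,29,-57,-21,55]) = (-11) + 29 + (-57) + (-21) + 55
= -5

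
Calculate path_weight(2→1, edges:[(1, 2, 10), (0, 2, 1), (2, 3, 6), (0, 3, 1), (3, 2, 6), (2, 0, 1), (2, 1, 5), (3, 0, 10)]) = 5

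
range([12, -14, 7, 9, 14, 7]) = 28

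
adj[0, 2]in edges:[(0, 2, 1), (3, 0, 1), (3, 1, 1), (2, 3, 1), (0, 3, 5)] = 1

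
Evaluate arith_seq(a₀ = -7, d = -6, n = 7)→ a_0 = -7 + 0*-6 = -7
a_1 = -7 + 1*-6 = -13
a_2 = -7 + 2*-6 = -19
...
= [-7, -13, -19, -25, -31, -37, -43]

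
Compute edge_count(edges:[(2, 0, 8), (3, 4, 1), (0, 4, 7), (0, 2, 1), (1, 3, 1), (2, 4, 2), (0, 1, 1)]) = 7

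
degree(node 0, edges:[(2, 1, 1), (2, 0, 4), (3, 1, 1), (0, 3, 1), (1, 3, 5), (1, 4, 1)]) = 2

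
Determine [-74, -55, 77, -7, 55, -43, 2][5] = -43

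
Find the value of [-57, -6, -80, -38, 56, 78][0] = -57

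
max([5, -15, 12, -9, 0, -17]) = 12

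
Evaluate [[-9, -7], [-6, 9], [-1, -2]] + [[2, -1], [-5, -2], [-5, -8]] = [[-7, -8], [-11, 7], [-6, -10]]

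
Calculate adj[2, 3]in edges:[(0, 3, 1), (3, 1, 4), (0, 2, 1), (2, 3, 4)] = 4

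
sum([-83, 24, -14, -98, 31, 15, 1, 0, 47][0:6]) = slice → [-83, 24, -14, -98, 31, 15]
(-83) + 24 + (-14) + (-98) + 31 + 15
= -125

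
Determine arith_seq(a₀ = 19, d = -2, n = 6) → [19, 17, 15, 13, 11, 9]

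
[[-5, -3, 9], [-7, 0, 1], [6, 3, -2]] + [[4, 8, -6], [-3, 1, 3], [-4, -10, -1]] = [[-1, 5, 3], [-10, 1, 4], [2, -7, -3]]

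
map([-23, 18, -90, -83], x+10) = [-13, 28, -80, -73]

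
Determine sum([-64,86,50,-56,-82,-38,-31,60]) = -75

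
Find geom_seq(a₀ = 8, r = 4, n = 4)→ [8, 32, 128, 512]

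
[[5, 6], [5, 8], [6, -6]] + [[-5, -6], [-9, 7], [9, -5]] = [[0, 0], [-4, 15], [15, -11]]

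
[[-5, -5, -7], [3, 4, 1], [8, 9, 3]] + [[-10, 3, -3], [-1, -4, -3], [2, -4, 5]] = [[-15, -2, -10], [2, 0, -2], [10, 5, 8]]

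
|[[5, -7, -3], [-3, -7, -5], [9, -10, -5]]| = 66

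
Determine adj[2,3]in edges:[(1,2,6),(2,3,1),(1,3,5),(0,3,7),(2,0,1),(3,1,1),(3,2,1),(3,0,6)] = 1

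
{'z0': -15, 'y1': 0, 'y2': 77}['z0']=-15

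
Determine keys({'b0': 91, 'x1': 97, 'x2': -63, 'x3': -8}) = ['b0', 'x1', 'x2', 'x3']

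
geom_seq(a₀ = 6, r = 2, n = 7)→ a_0 = 6*2^0 = 6
a_1 = 6*2^1 = 12
a_2 = 6*2^2 = 24
...
= [6, 12, 24, 48, 96, 192, 384]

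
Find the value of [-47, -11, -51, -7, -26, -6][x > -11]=[-7, -6]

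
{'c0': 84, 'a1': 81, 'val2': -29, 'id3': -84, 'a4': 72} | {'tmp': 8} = {'c0': 84, 'a1': 81, 'val2': -29, 'id3': -84, 'a4': 72, 'tmp': 8}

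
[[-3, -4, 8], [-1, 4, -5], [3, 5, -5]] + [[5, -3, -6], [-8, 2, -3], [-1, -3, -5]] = [[2, -7, 2], [-9, 6, -8], [2, 2, -10]]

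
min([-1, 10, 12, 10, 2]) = -1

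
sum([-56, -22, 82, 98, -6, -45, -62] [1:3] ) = 60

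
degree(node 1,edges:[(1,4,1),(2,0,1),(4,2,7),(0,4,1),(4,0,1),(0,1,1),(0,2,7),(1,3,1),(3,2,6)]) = incident: (1,4), (0,1), (1,3)
= 3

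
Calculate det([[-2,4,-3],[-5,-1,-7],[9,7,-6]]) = (1)*(-2)*det([[-1, -7], [7, -6]]) + (-1)*(4)*det([[-5, -7], [9, -6]]) + (1)*(-3)*det([[-5, -1], [9, 7]])
= -110 + -372 + 78
= -404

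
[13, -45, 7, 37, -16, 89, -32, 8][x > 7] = [13, 37, 89, 8]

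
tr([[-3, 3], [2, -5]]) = -8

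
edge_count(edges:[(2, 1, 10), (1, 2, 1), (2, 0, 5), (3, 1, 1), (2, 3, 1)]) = 5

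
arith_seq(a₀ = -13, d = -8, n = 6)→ [-13, -21, -29, -37, -45, -53]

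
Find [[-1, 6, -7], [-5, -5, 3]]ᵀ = [[-1, -5], [6, -5], [-7, 3]]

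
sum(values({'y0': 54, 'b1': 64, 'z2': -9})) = 109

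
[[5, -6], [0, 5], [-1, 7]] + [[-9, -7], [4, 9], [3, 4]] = [[-4, -13], [4, 14], [2, 11]]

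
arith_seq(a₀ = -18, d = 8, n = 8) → [-18, -10, -2, 6, 14, 22, 30, 38]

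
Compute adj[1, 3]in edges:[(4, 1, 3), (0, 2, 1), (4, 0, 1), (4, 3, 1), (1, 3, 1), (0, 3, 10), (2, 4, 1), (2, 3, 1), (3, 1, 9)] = 1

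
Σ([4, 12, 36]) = 4 + 12 + 36
= 52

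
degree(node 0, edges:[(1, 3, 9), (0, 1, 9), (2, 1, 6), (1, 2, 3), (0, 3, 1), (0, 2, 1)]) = incident: (0,1), (0,3), (0,2)
= 3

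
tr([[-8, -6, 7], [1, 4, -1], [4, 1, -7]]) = diagonal: (-8) + 4 + (-7)
= -11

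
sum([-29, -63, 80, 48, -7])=(-29) + (-63) + 80 + 48 + (-7)
= 29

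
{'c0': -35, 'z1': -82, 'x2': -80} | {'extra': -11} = {'c0': -35, 'z1': -82, 'x2': -80, 'extra': -11}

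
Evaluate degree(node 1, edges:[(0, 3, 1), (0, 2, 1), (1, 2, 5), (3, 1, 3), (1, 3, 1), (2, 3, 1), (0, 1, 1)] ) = incident: (1,2), (3,1), (1,3), (0,1)
= 4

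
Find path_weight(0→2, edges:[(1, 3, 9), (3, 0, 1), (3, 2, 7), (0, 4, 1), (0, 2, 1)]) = 1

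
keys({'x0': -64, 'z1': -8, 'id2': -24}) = ['x0', 'z1', 'id2']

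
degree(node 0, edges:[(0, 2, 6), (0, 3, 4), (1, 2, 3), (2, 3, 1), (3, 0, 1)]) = 3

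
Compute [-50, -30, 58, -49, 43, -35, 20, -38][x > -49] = keep x where x > -49: -50✗, -30✓, 58✓, -49✗, 43✓, -35✓, 20✓, -38✓
= [-30, 58, 43, -35, 20, -38]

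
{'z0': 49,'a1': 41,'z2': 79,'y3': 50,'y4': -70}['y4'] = -70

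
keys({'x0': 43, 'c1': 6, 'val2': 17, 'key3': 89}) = ['x0', 'c1', 'val2', 'key3']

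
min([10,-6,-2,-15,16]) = -15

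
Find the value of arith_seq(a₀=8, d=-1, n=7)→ a_0 = 8 + 0*-1 = 8
a_1 = 8 + 1*-1 = 7
a_2 = 8 + 2*-1 = 6
...
= [8, 7, 6, 5, 4, 3, 2]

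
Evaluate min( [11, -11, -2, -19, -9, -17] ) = -19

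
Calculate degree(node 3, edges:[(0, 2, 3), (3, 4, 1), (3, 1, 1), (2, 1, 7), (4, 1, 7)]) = 2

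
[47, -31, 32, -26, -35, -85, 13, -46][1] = -31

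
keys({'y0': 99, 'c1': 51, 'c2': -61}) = ['y0', 'c1', 'c2']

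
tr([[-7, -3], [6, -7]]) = -14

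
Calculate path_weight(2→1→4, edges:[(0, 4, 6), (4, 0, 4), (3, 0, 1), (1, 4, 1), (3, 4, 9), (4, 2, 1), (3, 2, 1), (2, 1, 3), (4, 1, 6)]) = w(2→1)=3 + w(1→4)=1
= 4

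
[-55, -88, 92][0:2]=[-55, -88]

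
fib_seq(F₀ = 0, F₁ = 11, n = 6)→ F_2 = F_1 + F_0 = 11
F_3 = F_2 + F_1 = 22
F_4 = F_3 + F_2 = 33
...
= [0, 11, 11, 22, 33, 55]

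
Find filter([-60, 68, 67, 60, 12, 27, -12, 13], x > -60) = keep x where x > -60: -60✗, 68✓, 67✓, 60✓, 12✓, 27✓, -12✓, 13✓
= [68, 67, 60, 12, 27, -12, 13]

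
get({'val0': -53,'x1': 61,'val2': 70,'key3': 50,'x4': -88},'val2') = 70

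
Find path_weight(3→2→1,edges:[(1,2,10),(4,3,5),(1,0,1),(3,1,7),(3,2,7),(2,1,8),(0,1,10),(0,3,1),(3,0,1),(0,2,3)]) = w(3→2)=7 + w(2→1)=8
= 15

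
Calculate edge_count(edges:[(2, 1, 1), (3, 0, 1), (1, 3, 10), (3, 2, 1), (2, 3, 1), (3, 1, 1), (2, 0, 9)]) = 7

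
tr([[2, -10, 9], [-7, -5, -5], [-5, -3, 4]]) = 1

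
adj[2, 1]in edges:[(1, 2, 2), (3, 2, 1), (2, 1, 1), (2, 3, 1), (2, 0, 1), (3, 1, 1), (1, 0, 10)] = 1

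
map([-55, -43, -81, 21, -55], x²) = [3025, 1849, 6561, 441, 3025]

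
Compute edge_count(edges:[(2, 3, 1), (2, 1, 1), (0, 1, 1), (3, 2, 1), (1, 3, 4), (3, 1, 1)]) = 6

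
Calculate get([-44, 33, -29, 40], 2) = -29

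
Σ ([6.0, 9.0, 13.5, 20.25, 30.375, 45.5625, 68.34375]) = 193.03125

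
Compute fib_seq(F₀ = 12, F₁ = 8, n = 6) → F_2 = F_1 + F_0 = 20
F_3 = F_2 + F_1 = 28
F_4 = F_3 + F_2 = 48
...
= [12, 8, 20, 28, 48, 76]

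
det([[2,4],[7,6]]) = -16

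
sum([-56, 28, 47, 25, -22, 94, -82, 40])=74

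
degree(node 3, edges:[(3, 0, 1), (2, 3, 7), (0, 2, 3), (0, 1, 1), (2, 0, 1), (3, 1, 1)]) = 3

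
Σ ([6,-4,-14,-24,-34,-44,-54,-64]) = 6 + (-4) + (-14) + (-24) + (-34) + (-44) + (-54) + (-64)
= -232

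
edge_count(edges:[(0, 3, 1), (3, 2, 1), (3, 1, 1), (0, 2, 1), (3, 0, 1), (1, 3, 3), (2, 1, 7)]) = 7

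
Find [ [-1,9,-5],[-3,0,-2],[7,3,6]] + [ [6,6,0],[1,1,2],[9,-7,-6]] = [[5, 15, -5], [-2, 1, 0], [16, -4, 0]]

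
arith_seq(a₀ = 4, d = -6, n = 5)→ [4, -2, -8, -14, -20]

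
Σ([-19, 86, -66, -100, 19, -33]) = -113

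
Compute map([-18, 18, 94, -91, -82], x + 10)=-18+10=-8, 18+10=28, 94+10=104, -91+10=-81, -82+10=-72
= [-8, 28, 104, -81, -72]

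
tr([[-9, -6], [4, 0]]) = diagonal: (-9) + 0
= -9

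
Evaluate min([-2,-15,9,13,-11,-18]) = -18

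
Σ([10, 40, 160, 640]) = 850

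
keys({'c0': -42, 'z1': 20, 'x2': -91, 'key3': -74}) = ['c0', 'z1', 'x2', 'key3']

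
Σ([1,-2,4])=1 + -2 + 4
= 3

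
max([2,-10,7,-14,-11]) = 7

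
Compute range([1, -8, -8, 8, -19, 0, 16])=35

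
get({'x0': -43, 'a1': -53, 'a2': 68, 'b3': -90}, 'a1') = -53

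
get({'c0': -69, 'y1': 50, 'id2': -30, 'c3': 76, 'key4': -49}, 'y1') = 50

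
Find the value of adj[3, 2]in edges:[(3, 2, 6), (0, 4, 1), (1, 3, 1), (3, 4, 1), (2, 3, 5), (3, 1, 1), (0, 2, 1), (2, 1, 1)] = 6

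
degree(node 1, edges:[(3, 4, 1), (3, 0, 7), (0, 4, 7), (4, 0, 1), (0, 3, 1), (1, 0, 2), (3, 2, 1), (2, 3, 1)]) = incident: (1,0)
= 1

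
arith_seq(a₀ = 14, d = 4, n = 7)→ a_0 = 14 + 0*4 = 14
a_1 = 14 + 1*4 = 18
a_2 = 14 + 2*4 = 22
...
= [14, 18, 22, 26, 30, 34, 38]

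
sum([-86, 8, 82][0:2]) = -78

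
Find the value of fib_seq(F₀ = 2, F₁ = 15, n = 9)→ F_2 = F_1 + F_0 = 17
F_3 = F_2 + F_1 = 32
F_4 = F_3 + F_2 = 49
...
= [2, 15, 17, 32, 49, 81, 130, 211, 341]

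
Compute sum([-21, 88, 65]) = 132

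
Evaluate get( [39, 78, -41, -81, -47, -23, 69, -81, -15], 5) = -23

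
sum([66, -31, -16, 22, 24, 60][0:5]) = slice → [66, -31, -16, 22, 24]
66 + (-31) + (-16) + 22 + 24
= 65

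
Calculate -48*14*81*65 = -3538080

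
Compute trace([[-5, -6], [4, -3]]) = -8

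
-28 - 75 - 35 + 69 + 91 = 22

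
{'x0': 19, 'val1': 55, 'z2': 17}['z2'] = 17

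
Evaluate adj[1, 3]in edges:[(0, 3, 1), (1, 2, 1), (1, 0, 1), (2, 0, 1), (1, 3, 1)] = 1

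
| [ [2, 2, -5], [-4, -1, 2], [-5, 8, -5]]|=(1)*(2)*det([[-1, 2], [8, -5]]) + (-1)*(2)*det([[-4, 2], [-5, -5]]) + (1)*(-5)*det([[-4, -1], [-5, 8]])
= -22 + -60 + 185
= 103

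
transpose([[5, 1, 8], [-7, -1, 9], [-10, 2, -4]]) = [[5, -7, -10], [1, -1, 2], [8, 9, -4]]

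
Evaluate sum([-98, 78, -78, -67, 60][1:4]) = slice → [78, -78, -67]
78 + (-78) + (-67)
= -67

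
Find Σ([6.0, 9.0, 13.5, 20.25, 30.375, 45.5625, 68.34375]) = 193.03125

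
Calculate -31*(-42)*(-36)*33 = -1546776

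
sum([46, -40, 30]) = 46 + (-40) + 30
= 36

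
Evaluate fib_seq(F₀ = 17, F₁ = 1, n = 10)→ F_2 = F_1 + F_0 = 18
F_3 = F_2 + F_1 = 19
F_4 = F_3 + F_2 = 37
...
= [17, 1, 18, 19, 37, 56, 93, 149, 242, 391]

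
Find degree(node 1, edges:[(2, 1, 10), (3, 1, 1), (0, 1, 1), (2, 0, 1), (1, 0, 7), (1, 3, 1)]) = incident: (2,1), (3,1), (0,1), (1,0), (1,3)
= 5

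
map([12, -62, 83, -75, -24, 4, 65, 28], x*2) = 12*2=24, -62*2=-124, 83*2=166, -75*2=-150, -24*2=-48, 4*2=8, 65*2=130, 28*2=56
= [24, -124, 166, -150, -48, 8, 130, 56]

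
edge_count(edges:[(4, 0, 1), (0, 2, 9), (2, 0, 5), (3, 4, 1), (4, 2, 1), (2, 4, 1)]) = 6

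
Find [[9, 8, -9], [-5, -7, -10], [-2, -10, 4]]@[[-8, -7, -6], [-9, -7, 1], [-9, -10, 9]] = [[-63, -29, -127], [193, 184, -67], [70, 44, 38]]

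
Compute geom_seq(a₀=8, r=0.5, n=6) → [8.0, 4.0, 2.0, 1.0, 0.5, 0.25]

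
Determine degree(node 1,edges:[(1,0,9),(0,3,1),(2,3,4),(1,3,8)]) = 2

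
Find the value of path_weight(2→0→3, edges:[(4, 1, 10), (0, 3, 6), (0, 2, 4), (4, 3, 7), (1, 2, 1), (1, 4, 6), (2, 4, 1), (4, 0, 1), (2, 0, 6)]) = w(2→0)=6 + w(0→3)=6
= 12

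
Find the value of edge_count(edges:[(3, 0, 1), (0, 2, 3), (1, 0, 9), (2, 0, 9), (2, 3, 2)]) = 5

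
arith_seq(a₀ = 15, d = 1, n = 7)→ [15, 16, 17, 18, 19, 20, 21]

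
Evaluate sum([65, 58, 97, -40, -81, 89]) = 188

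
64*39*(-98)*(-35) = 8561280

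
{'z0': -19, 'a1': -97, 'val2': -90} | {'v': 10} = {'z0': -19, 'a1': -97, 'val2': -90, 'v': 10}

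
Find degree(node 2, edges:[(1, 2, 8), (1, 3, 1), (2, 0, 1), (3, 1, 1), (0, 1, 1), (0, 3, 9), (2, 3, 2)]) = incident: (1,2), (2,0), (2,3)
= 3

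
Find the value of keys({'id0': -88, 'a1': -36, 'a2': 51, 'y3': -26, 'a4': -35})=['id0', 'a1', 'a2', 'y3', 'a4']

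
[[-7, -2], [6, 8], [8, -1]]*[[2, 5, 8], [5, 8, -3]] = C[0][0] = (-7)*(2) + (-2)*(5) = -24
C[0][1] = (-7)*(5) + (-2)*(8) = -51
C[0][2] = (-7)*(8) + (-2)*(-3) = -50
C[1][0] = (6)*(2) + (8)*(5) = 52
C[1][1] = (6)*(5) + (8)*(8) = 94
C[1][2] = (6)*(8) + (8)*(-3) = 24
... (3 more cells)
= [[-24, -51, -50], [52, 94, 24], [11, 32, 67]]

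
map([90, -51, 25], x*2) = 90*2=180, -51*2=-102, 25*2=50
= [180, -102, 50]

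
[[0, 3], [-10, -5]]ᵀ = [[0, -10], [3, -5]]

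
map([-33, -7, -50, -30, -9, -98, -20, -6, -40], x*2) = -33*2=-66, -7*2=-14, -50*2=-100, -30*2=-60, -9*2=-18, -98*2=-196, -20*2=-40, -6*2=-12, -40*2=-80
= [-66, -14, -100, -60, -18, -196, -40, -12, -80]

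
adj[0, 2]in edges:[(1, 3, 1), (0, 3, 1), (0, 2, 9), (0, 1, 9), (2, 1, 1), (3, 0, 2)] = 9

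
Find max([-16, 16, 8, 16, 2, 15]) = 16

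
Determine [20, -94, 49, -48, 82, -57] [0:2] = [20, -94]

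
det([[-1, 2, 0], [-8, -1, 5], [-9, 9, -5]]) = (1)*(-1)*det([[-1, 5], [9, -5]]) + (-1)*(2)*det([[-8, 5], [-9, -5]]) + (1)*(0)*det([[-8, -1], [-9, 9]])
= 40 + -170 + 0
= -130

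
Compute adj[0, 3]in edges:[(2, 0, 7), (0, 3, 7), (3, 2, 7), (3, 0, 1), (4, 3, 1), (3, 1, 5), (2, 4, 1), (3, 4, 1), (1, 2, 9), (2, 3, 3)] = 7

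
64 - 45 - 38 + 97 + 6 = 84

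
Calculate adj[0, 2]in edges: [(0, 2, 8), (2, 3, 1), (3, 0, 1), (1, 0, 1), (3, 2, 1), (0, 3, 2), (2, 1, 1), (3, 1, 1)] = 8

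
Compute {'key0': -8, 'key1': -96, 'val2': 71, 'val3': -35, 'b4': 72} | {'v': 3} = {'key0': -8, 'key1': -96, 'val2': 71, 'val3': -35, 'b4': 72, 'v': 3}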